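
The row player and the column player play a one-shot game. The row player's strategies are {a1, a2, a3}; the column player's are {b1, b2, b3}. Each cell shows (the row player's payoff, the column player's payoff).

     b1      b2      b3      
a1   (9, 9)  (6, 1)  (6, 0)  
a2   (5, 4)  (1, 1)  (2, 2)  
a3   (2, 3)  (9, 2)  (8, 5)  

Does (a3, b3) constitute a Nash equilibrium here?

Yes

Holding the column player at b3: the row player gets 8 from a3, versus 6 from a1, 2 from a2. No profitable deviation for the row player.
Holding the row player at a3: the column player gets 5 from b3, versus 3 from b1, 2 from b2. No profitable deviation for the column player either.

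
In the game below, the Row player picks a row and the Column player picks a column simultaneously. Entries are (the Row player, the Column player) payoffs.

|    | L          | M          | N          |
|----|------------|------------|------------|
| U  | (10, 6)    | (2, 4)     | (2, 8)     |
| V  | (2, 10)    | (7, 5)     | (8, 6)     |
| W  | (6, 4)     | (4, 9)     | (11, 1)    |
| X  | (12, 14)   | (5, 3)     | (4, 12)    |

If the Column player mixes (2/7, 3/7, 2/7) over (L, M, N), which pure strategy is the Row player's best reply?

The Row player's best reply maximizes expected payoff against the mix.
U: (2/7)·10 + (3/7)·2 + (2/7)·2 = 30/7
V: (2/7)·2 + (3/7)·7 + (2/7)·8 = 41/7
W: (2/7)·6 + (3/7)·4 + (2/7)·11 = 46/7
X: (2/7)·12 + (3/7)·5 + (2/7)·4 = 47/7
Highest expected payoff is 47/7, from X.

X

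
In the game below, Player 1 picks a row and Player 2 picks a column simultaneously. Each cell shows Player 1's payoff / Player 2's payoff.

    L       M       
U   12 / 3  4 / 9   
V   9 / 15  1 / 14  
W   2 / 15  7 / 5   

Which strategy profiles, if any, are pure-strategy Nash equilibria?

A profile is a Nash equilibrium when each player is best-responding to the other.
Player 1's best responses — vs L: U (payoff 12); vs M: W (payoff 7).
Player 2's best responses — vs U: M (payoff 9); vs V: L (payoff 15); vs W: L (payoff 15).
No cell has both players best-responding. For instance, Player 1's best reply to M is W, but against W Player 2 prefers L over M.

There is no pure-strategy Nash equilibrium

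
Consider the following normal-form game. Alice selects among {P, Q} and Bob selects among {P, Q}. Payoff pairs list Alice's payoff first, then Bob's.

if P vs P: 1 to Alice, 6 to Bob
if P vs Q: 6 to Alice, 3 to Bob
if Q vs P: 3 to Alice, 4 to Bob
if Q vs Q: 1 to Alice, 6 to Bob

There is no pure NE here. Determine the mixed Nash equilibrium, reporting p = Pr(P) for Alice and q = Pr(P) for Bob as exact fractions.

p = 2/5, q = 5/7

In a mixed NE each player is indifferent between their pure strategies, so the opponent's mix sets the indifference.
Bob indifferent between P and Q: p·6 + (1−p)·4 = p·3 + (1−p)·6 ⟹ 4 + 2p = 6 + (-3)p ⟹ p = 2/5.
Alice indifferent between P and Q: q·1 + (1−q)·6 = q·3 + (1−q)·1 ⟹ 6 + (-5)q = 1 + 2q ⟹ q = 5/7.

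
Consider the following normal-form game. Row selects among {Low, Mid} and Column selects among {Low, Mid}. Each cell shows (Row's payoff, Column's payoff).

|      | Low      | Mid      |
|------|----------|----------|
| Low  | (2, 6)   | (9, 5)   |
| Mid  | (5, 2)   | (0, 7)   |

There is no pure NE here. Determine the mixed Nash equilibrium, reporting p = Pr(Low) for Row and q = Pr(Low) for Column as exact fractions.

Each player's mixing probability is pinned down by making the *other* player indifferent.
Column indifferent between Low and Mid: p·6 + (1−p)·2 = p·5 + (1−p)·7 ⟹ 2 + 4p = 7 + (-2)p ⟹ p = 5/6.
Row indifferent between Low and Mid: q·2 + (1−q)·9 = q·5 + (1−q)·0 ⟹ 9 + (-7)q = 0 + 5q ⟹ q = 3/4.

p = 5/6, q = 3/4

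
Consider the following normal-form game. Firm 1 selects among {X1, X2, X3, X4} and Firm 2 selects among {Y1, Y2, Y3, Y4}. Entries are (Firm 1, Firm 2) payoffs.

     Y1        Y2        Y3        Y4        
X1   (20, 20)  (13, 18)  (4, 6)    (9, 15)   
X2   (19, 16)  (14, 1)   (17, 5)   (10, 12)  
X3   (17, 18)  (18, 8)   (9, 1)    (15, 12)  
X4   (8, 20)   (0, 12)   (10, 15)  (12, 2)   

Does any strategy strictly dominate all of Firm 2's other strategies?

Check whether one of Firm 2's strategies beats all alternatives regardless of what the opponent does.
Y1 strictly dominates: vs X1: 20 > each of {18, 6, 15}; vs X2: 16 > each of {1, 5, 12}; vs X3: 18 > each of {8, 1, 12}; vs X4: 20 > each of {12, 15, 2}.

Y1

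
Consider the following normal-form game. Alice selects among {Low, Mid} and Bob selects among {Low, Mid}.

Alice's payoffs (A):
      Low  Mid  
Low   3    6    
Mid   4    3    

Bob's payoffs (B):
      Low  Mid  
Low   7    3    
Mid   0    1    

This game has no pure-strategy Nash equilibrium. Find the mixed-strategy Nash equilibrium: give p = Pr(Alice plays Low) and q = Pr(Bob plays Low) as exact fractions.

Each player's mixing probability is pinned down by making the *other* player indifferent.
Bob indifferent between Low and Mid: p·7 + (1−p)·0 = p·3 + (1−p)·1 ⟹ 0 + 7p = 1 + 2p ⟹ p = 1/5.
Alice indifferent between Low and Mid: q·3 + (1−q)·6 = q·4 + (1−q)·3 ⟹ 6 + (-3)q = 3 + 1q ⟹ q = 3/4.

p = 1/5, q = 3/4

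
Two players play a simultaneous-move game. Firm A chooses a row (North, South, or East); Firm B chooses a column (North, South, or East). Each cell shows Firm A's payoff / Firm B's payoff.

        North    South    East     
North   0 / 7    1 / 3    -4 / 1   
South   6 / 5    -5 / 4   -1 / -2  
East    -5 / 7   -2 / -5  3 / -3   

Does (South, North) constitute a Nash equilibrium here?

Yes

Holding Firm B at North: Firm A gets 6 from South, versus 0 from North, -5 from East. No profitable deviation for Firm A.
Holding Firm A at South: Firm B gets 5 from North, versus 4 from South, -2 from East. No profitable deviation for Firm B either.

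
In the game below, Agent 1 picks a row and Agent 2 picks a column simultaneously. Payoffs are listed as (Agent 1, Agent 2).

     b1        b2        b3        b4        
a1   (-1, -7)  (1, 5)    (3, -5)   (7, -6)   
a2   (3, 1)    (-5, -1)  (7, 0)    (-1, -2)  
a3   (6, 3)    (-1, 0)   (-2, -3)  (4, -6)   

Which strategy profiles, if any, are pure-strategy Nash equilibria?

Check mutual best responses: a cell is a NE iff neither player can gain by unilaterally deviating.
Agent 1's best responses — vs b1: a3 (payoff 6); vs b2: a1 (payoff 1); vs b3: a2 (payoff 7); vs b4: a1 (payoff 7).
Agent 2's best responses — vs a1: b2 (payoff 5); vs a2: b1 (payoff 1); vs a3: b1 (payoff 3).
Mutual best responses occur at (a1, b2) and (a3, b1); at each, neither player gains by switching.

(a1, b2) and (a3, b1)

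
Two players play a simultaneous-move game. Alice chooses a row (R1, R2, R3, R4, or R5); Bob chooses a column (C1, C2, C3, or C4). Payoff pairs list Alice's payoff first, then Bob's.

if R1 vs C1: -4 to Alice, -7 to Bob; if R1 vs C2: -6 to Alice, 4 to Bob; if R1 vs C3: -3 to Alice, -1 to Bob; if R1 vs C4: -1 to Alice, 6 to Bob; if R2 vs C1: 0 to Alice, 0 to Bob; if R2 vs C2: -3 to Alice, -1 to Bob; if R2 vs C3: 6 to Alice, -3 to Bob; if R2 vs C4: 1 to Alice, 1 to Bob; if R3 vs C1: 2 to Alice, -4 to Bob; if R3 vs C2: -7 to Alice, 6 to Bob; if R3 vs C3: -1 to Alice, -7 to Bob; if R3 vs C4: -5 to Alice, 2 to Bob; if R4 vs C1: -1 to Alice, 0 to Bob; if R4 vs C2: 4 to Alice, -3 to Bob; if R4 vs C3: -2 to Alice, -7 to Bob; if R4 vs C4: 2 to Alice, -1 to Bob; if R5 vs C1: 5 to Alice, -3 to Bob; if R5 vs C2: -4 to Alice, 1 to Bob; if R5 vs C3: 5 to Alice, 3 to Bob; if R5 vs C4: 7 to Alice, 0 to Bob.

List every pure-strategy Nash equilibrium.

Check mutual best responses: a cell is a NE iff neither player can gain by unilaterally deviating.
Alice's best responses — vs C1: R5 (payoff 5); vs C2: R4 (payoff 4); vs C3: R2 (payoff 6); vs C4: R5 (payoff 7).
Bob's best responses — vs R1: C4 (payoff 6); vs R2: C4 (payoff 1); vs R3: C2 (payoff 6); vs R4: C1 (payoff 0); vs R5: C3 (payoff 3).
No cell has both players best-responding. For instance, Alice's best reply to C4 is R5, but against R5 Bob prefers C3 over C4.

There is no pure-strategy Nash equilibrium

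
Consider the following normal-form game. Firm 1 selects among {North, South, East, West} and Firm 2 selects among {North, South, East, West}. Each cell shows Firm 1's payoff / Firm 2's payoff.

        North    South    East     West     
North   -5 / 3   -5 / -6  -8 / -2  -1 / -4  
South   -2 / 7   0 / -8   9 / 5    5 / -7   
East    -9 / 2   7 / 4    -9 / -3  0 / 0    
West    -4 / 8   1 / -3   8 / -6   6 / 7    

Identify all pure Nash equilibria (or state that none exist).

(South, North) and (East, South)

Check mutual best responses: a cell is a NE iff neither player can gain by unilaterally deviating.
Firm 1's best responses — vs North: South (payoff -2); vs South: East (payoff 7); vs East: South (payoff 9); vs West: West (payoff 6).
Firm 2's best responses — vs North: North (payoff 3); vs South: North (payoff 7); vs East: South (payoff 4); vs West: North (payoff 8).
Mutual best responses occur at (South, North) and (East, South); at each, neither player gains by switching.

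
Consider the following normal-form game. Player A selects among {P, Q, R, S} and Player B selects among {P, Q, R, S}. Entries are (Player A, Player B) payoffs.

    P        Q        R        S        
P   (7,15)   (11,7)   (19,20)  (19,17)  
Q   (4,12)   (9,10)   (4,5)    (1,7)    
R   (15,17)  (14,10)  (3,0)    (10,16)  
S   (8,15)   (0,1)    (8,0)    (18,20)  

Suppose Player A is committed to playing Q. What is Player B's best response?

With Player A fixed at Q, Player B's payoffs are: P → 12, Q → 10, R → 5, S → 7.
The maximum is 12, achieved by P.

P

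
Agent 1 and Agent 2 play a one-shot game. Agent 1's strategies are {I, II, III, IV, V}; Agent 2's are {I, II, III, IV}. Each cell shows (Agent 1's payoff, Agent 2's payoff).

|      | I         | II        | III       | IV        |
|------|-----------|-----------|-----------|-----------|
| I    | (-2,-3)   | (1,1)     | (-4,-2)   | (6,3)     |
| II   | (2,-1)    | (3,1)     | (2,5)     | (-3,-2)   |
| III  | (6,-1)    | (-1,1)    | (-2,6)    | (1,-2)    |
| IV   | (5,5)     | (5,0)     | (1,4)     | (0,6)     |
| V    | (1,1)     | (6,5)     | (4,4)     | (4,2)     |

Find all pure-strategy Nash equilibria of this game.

Check mutual best responses: a cell is a NE iff neither player can gain by unilaterally deviating.
Agent 1's best responses — vs I: III (payoff 6); vs II: V (payoff 6); vs III: V (payoff 4); vs IV: I (payoff 6).
Agent 2's best responses — vs I: IV (payoff 3); vs II: III (payoff 5); vs III: III (payoff 6); vs IV: IV (payoff 6); vs V: II (payoff 5).
Mutual best responses occur at (I, IV) and (V, II); at each, neither player gains by switching.

(I, IV) and (V, II)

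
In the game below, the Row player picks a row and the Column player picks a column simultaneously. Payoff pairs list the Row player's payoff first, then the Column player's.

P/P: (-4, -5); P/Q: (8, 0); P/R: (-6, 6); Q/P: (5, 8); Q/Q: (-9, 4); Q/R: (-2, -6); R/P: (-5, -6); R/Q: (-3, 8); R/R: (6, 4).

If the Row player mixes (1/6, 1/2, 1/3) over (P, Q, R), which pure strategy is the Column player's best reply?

Q

The Column player's best reply maximizes expected payoff against the mix.
P: (1/6)·(-5) + (1/2)·8 + (1/3)·(-6) = 7/6
Q: (1/6)·0 + (1/2)·4 + (1/3)·8 = 14/3
R: (1/6)·6 + (1/2)·(-6) + (1/3)·4 = -2/3
Highest expected payoff is 14/3, from Q.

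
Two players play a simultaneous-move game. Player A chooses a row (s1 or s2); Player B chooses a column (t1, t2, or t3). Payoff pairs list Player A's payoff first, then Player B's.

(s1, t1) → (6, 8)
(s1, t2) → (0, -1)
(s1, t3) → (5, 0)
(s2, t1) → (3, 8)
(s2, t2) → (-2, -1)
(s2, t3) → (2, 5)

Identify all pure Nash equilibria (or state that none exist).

(s1, t1)

A profile is a Nash equilibrium when each player is best-responding to the other.
Player A's best responses — vs t1: s1 (payoff 6); vs t2: s1 (payoff 0); vs t3: s1 (payoff 5).
Player B's best responses — vs s1: t1 (payoff 8); vs s2: t1 (payoff 8).
The only mutual best response is (s1, t1); neither player gains by switching there.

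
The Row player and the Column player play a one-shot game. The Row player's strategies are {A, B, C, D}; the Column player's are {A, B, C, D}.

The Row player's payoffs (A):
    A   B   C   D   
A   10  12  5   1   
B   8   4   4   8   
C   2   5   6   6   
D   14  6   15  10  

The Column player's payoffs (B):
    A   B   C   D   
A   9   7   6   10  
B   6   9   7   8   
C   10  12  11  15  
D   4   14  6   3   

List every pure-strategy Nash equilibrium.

No pure-strategy Nash equilibrium

Find each player's best response to every opponent strategy; NE are the intersections.
The Row player's best responses — vs A: D (payoff 14); vs B: A (payoff 12); vs C: D (payoff 15); vs D: D (payoff 10).
The Column player's best responses — vs A: D (payoff 10); vs B: B (payoff 9); vs C: D (payoff 15); vs D: B (payoff 14).
No cell has both players best-responding. For instance, the Row player's best reply to B is A, but against A the Column player prefers D over B.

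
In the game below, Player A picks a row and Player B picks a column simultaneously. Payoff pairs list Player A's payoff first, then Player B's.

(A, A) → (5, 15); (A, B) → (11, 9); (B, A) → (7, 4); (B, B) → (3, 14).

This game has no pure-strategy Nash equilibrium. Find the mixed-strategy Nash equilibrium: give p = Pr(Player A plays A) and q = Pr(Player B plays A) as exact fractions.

p = 5/8, q = 4/5

Each player's mixing probability is pinned down by making the *other* player indifferent.
Player B indifferent between A and B: p·15 + (1−p)·4 = p·9 + (1−p)·14 ⟹ 4 + 11p = 14 + (-5)p ⟹ p = 5/8.
Player A indifferent between A and B: q·5 + (1−q)·11 = q·7 + (1−q)·3 ⟹ 11 + (-6)q = 3 + 4q ⟹ q = 4/5.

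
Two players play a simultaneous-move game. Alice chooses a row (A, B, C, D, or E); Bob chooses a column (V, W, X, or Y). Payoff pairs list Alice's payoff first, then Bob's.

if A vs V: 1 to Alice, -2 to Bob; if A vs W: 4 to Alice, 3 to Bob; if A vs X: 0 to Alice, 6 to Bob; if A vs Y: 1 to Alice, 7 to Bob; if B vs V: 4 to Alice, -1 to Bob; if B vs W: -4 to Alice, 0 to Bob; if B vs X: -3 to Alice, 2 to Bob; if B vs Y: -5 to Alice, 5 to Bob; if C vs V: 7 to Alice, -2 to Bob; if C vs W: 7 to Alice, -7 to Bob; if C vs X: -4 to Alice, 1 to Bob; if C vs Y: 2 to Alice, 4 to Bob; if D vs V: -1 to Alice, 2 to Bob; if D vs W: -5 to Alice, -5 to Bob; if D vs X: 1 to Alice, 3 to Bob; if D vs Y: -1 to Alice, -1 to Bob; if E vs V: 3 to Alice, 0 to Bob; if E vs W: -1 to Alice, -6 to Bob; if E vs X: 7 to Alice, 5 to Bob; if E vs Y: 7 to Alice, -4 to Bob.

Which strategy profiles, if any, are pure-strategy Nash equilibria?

(E, X)

Check mutual best responses: a cell is a NE iff neither player can gain by unilaterally deviating.
Alice's best responses — vs V: C (payoff 7); vs W: C (payoff 7); vs X: E (payoff 7); vs Y: E (payoff 7).
Bob's best responses — vs A: Y (payoff 7); vs B: Y (payoff 5); vs C: Y (payoff 4); vs D: X (payoff 3); vs E: X (payoff 5).
The only mutual best response is (E, X); neither player gains by switching there.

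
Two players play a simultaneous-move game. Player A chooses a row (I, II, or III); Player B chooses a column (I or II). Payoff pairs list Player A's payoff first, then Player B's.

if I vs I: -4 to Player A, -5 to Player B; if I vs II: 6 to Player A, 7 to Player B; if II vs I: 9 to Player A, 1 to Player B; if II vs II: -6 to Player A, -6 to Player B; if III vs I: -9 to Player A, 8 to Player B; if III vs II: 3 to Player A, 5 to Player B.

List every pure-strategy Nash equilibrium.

Find each player's best response to every opponent strategy; NE are the intersections.
Player A's best responses — vs I: II (payoff 9); vs II: I (payoff 6).
Player B's best responses — vs I: II (payoff 7); vs II: I (payoff 1); vs III: I (payoff 8).
Mutual best responses occur at (I, II) and (II, I); at each, neither player gains by switching.

(I, II) and (II, I)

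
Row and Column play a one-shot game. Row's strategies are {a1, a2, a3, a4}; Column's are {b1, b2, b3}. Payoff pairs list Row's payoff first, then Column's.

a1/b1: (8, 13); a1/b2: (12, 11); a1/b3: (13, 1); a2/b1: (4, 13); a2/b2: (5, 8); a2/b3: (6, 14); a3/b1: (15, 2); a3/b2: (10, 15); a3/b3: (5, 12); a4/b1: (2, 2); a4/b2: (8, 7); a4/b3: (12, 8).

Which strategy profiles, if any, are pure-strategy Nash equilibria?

None

A profile is a Nash equilibrium when each player is best-responding to the other.
Row's best responses — vs b1: a3 (payoff 15); vs b2: a1 (payoff 12); vs b3: a1 (payoff 13).
Column's best responses — vs a1: b1 (payoff 13); vs a2: b3 (payoff 14); vs a3: b2 (payoff 15); vs a4: b3 (payoff 8).
No cell has both players best-responding. For instance, Row's best reply to b2 is a1, but against a1 Column prefers b1 over b2.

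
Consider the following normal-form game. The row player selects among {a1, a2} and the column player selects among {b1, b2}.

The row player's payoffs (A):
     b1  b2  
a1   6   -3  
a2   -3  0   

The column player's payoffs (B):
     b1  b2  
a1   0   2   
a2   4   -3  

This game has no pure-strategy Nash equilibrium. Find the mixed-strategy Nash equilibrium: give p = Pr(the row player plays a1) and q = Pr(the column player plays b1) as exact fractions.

In a mixed NE each player is indifferent between their pure strategies, so the opponent's mix sets the indifference.
The column player indifferent between b1 and b2: p·0 + (1−p)·4 = p·2 + (1−p)·(-3) ⟹ 4 + (-4)p = (-3) + 5p ⟹ p = 7/9.
The row player indifferent between a1 and a2: q·6 + (1−q)·(-3) = q·(-3) + (1−q)·0 ⟹ (-3) + 9q = 0 + (-3)q ⟹ q = 1/4.

p = 7/9, q = 1/4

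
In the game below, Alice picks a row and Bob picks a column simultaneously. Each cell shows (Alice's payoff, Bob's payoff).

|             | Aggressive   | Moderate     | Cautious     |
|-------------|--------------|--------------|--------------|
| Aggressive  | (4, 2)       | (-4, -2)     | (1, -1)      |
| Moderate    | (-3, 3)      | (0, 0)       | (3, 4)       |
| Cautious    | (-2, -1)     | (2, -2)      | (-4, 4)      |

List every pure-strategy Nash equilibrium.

Find each player's best response to every opponent strategy; NE are the intersections.
Alice's best responses — vs Aggressive: Aggressive (payoff 4); vs Moderate: Cautious (payoff 2); vs Cautious: Moderate (payoff 3).
Bob's best responses — vs Aggressive: Aggressive (payoff 2); vs Moderate: Cautious (payoff 4); vs Cautious: Cautious (payoff 4).
Mutual best responses occur at (Aggressive, Aggressive) and (Moderate, Cautious); at each, neither player gains by switching.

(Aggressive, Aggressive) and (Moderate, Cautious)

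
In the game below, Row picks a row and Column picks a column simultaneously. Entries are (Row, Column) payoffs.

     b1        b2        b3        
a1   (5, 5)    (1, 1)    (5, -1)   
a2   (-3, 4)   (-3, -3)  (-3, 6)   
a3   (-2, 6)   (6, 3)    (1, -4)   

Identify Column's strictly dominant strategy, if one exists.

No strictly dominant strategy

A strategy is strictly dominant if it gives Column a strictly higher payoff than every other strategy, against every choice by the opponent.
b1 is not dominant: against a2, b3 gives 6 > 4.
b2 is not dominant: against a1, b1 gives 5 > 1.
b3 is not dominant: against a1, b1 gives 5 > -1.
No single strategy is best against every opponent action.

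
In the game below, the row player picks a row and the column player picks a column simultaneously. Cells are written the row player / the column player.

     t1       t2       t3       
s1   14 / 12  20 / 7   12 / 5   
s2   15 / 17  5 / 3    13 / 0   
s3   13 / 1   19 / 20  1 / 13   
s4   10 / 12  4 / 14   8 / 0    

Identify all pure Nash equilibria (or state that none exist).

(s2, t1)

Find each player's best response to every opponent strategy; NE are the intersections.
The row player's best responses — vs t1: s2 (payoff 15); vs t2: s1 (payoff 20); vs t3: s2 (payoff 13).
The column player's best responses — vs s1: t1 (payoff 12); vs s2: t1 (payoff 17); vs s3: t2 (payoff 20); vs s4: t2 (payoff 14).
The only mutual best response is (s2, t1); neither player gains by switching there.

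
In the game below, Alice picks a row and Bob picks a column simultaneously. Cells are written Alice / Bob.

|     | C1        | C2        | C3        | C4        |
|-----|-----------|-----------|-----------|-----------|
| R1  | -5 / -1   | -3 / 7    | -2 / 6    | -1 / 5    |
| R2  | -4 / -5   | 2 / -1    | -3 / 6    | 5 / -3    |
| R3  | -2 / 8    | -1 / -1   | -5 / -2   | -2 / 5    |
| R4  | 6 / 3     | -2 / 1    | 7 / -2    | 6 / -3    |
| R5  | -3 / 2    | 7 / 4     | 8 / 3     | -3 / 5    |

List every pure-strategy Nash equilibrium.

Check mutual best responses: a cell is a NE iff neither player can gain by unilaterally deviating.
Alice's best responses — vs C1: R4 (payoff 6); vs C2: R5 (payoff 7); vs C3: R5 (payoff 8); vs C4: R4 (payoff 6).
Bob's best responses — vs R1: C2 (payoff 7); vs R2: C3 (payoff 6); vs R3: C1 (payoff 8); vs R4: C1 (payoff 3); vs R5: C4 (payoff 5).
The only mutual best response is (R4, C1); neither player gains by switching there.

(R4, C1)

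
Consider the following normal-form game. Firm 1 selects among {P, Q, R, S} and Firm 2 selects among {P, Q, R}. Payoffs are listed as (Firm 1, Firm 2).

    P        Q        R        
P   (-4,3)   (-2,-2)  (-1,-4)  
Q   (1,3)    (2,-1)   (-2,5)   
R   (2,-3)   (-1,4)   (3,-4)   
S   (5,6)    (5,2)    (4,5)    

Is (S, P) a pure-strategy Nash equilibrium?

Holding Firm 2 at P: Firm 1 gets 5 from S, versus -4 from P, 1 from Q, 2 from R. No profitable deviation for Firm 1.
Holding Firm 1 at S: Firm 2 gets 6 from P, versus 2 from Q, 5 from R. No profitable deviation for Firm 2 either.

Yes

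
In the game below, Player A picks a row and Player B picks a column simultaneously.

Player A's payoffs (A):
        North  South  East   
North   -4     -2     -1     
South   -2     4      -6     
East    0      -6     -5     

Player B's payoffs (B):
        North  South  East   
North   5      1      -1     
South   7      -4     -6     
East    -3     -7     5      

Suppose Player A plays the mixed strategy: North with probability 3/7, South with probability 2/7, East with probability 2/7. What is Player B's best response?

North

Compute Player B's expected payoff from each pure strategy against the given mix.
North: (3/7)·5 + (2/7)·7 + (2/7)·(-3) = 23/7
South: (3/7)·1 + (2/7)·(-4) + (2/7)·(-7) = -19/7
East: (3/7)·(-1) + (2/7)·(-6) + (2/7)·5 = -5/7
Highest expected payoff is 23/7, from North.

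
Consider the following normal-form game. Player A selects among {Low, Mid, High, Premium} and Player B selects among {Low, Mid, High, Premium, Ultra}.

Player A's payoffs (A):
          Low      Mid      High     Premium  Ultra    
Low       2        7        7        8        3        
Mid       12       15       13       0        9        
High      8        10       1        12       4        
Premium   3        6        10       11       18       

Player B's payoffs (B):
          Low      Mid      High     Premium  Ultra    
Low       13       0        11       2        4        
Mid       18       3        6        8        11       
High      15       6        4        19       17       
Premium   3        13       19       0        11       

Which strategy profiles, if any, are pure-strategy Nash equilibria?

(Mid, Low) and (High, Premium)

Find each player's best response to every opponent strategy; NE are the intersections.
Player A's best responses — vs Low: Mid (payoff 12); vs Mid: Mid (payoff 15); vs High: Mid (payoff 13); vs Premium: High (payoff 12); vs Ultra: Premium (payoff 18).
Player B's best responses — vs Low: Low (payoff 13); vs Mid: Low (payoff 18); vs High: Premium (payoff 19); vs Premium: High (payoff 19).
Mutual best responses occur at (Mid, Low) and (High, Premium); at each, neither player gains by switching.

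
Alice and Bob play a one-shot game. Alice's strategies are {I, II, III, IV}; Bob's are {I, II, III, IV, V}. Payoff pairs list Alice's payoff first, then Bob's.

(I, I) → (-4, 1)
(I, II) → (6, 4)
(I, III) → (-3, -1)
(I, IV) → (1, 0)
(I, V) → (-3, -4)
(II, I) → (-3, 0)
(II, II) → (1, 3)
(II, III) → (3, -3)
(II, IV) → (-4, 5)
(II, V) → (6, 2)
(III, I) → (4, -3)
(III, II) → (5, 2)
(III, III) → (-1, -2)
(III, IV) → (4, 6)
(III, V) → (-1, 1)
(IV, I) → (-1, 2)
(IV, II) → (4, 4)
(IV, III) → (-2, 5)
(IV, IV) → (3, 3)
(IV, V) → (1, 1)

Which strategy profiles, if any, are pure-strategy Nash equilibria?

A profile is a Nash equilibrium when each player is best-responding to the other.
Alice's best responses — vs I: III (payoff 4); vs II: I (payoff 6); vs III: II (payoff 3); vs IV: III (payoff 4); vs V: II (payoff 6).
Bob's best responses — vs I: II (payoff 4); vs II: IV (payoff 5); vs III: IV (payoff 6); vs IV: III (payoff 5).
Mutual best responses occur at (I, II) and (III, IV); at each, neither player gains by switching.

(I, II) and (III, IV)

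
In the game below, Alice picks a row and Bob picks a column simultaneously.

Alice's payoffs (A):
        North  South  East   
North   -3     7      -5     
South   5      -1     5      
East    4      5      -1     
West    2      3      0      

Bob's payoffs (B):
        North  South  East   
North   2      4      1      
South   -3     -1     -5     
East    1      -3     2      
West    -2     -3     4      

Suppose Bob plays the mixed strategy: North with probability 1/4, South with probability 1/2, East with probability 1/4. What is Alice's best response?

East

Alice's best reply maximizes expected payoff against the mix.
North: (1/4)·(-3) + (1/2)·7 + (1/4)·(-5) = 3/2
South: (1/4)·5 + (1/2)·(-1) + (1/4)·5 = 2
East: (1/4)·4 + (1/2)·5 + (1/4)·(-1) = 13/4
West: (1/4)·2 + (1/2)·3 + (1/4)·0 = 2
Highest expected payoff is 13/4, from East.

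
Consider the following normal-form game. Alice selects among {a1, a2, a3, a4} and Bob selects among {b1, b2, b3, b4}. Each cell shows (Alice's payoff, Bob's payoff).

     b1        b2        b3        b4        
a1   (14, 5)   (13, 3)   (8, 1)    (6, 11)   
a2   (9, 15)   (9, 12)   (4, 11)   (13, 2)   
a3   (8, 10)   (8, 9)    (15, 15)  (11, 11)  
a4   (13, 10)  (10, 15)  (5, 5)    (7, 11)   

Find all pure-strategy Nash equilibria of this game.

(a3, b3)

A profile is a Nash equilibrium when each player is best-responding to the other.
Alice's best responses — vs b1: a1 (payoff 14); vs b2: a1 (payoff 13); vs b3: a3 (payoff 15); vs b4: a2 (payoff 13).
Bob's best responses — vs a1: b4 (payoff 11); vs a2: b1 (payoff 15); vs a3: b3 (payoff 15); vs a4: b2 (payoff 15).
The only mutual best response is (a3, b3); neither player gains by switching there.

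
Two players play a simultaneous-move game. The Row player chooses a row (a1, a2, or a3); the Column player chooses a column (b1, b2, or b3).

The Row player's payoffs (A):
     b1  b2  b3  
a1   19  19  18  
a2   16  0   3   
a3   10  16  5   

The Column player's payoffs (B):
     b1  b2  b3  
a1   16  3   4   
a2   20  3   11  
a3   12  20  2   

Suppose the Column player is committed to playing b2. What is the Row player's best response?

a1

With the Column player fixed at b2, the Row player's payoffs are: a1 → 19, a2 → 0, a3 → 16.
The maximum is 19, achieved by a1.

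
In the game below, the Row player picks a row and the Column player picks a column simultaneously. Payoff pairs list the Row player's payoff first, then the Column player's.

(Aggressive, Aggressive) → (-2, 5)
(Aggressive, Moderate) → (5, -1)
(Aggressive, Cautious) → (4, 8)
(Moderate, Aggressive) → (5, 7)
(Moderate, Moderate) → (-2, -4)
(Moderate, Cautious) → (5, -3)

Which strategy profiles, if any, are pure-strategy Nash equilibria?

A profile is a Nash equilibrium when each player is best-responding to the other.
The Row player's best responses — vs Aggressive: Moderate (payoff 5); vs Moderate: Aggressive (payoff 5); vs Cautious: Moderate (payoff 5).
The Column player's best responses — vs Aggressive: Cautious (payoff 8); vs Moderate: Aggressive (payoff 7).
The only mutual best response is (Moderate, Aggressive); neither player gains by switching there.

(Moderate, Aggressive)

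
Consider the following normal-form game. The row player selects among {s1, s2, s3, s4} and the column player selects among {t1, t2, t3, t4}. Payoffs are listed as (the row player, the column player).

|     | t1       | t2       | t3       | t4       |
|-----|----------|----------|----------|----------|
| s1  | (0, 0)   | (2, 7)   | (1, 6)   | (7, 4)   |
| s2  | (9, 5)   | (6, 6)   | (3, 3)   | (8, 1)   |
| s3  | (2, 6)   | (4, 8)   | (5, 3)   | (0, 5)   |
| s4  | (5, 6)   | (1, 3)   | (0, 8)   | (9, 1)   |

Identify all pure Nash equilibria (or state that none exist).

(s2, t2)

Check mutual best responses: a cell is a NE iff neither player can gain by unilaterally deviating.
The row player's best responses — vs t1: s2 (payoff 9); vs t2: s2 (payoff 6); vs t3: s3 (payoff 5); vs t4: s4 (payoff 9).
The column player's best responses — vs s1: t2 (payoff 7); vs s2: t2 (payoff 6); vs s3: t2 (payoff 8); vs s4: t3 (payoff 8).
The only mutual best response is (s2, t2); neither player gains by switching there.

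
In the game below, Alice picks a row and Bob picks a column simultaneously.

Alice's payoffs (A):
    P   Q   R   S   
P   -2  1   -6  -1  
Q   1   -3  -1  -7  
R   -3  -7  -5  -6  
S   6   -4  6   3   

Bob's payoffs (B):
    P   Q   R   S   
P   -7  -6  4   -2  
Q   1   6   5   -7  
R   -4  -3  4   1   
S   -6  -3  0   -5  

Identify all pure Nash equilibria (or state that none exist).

(S, R)

Find each player's best response to every opponent strategy; NE are the intersections.
Alice's best responses — vs P: S (payoff 6); vs Q: P (payoff 1); vs R: S (payoff 6); vs S: S (payoff 3).
Bob's best responses — vs P: R (payoff 4); vs Q: Q (payoff 6); vs R: R (payoff 4); vs S: R (payoff 0).
The only mutual best response is (S, R); neither player gains by switching there.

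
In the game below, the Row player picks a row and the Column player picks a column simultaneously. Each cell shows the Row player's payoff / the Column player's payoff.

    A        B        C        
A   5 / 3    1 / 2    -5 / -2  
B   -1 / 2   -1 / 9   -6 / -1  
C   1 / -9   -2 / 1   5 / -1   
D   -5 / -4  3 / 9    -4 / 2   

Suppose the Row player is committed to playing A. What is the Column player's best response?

With the Row player fixed at A, the Column player's payoffs are: A → 3, B → 2, C → -2.
The maximum is 3, achieved by A.

A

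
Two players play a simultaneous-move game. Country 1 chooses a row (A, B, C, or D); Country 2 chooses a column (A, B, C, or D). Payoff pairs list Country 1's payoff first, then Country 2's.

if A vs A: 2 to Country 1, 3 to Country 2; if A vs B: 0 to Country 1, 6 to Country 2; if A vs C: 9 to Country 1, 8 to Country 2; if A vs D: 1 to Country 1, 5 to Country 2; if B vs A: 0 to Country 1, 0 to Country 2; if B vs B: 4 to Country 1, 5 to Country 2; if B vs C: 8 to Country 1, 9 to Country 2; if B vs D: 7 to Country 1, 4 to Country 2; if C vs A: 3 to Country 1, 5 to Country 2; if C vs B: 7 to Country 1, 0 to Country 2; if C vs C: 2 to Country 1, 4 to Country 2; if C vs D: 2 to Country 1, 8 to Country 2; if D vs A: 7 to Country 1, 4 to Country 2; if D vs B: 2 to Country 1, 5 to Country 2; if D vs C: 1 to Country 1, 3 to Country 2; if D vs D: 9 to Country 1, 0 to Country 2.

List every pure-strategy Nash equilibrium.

A profile is a Nash equilibrium when each player is best-responding to the other.
Country 1's best responses — vs A: D (payoff 7); vs B: C (payoff 7); vs C: A (payoff 9); vs D: D (payoff 9).
Country 2's best responses — vs A: C (payoff 8); vs B: C (payoff 9); vs C: D (payoff 8); vs D: B (payoff 5).
The only mutual best response is (A, C); neither player gains by switching there.

(A, C)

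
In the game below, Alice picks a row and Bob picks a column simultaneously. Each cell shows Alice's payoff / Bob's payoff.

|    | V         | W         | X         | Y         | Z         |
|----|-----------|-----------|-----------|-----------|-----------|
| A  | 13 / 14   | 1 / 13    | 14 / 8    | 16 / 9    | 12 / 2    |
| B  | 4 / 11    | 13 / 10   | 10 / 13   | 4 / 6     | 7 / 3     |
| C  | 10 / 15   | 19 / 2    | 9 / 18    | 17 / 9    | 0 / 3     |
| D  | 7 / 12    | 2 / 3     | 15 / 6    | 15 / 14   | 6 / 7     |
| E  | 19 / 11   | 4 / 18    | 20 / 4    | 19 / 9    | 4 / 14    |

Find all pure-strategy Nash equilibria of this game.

Find each player's best response to every opponent strategy; NE are the intersections.
Alice's best responses — vs V: E (payoff 19); vs W: C (payoff 19); vs X: E (payoff 20); vs Y: E (payoff 19); vs Z: A (payoff 12).
Bob's best responses — vs A: V (payoff 14); vs B: X (payoff 13); vs C: X (payoff 18); vs D: Y (payoff 14); vs E: W (payoff 18).
No cell has both players best-responding. For instance, Alice's best reply to V is E, but against E Bob prefers W over V.

There is no pure-strategy Nash equilibrium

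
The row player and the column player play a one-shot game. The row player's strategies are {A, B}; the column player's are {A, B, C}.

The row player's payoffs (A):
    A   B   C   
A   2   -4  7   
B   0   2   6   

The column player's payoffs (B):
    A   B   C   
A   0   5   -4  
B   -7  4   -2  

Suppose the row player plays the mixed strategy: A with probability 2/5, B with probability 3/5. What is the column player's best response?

The column player's best reply maximizes expected payoff against the mix.
A: (2/5)·0 + (3/5)·(-7) = -21/5
B: (2/5)·5 + (3/5)·4 = 22/5
C: (2/5)·(-4) + (3/5)·(-2) = -14/5
Highest expected payoff is 22/5, from B.

B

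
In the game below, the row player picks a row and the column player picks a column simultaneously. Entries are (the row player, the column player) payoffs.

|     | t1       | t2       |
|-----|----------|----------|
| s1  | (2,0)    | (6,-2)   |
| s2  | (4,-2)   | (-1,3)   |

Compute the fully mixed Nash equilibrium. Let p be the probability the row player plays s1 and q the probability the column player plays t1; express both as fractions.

Each player's mixing probability is pinned down by making the *other* player indifferent.
The column player indifferent between t1 and t2: p·0 + (1−p)·(-2) = p·(-2) + (1−p)·3 ⟹ (-2) + 2p = 3 + (-5)p ⟹ p = 5/7.
The row player indifferent between s1 and s2: q·2 + (1−q)·6 = q·4 + (1−q)·(-1) ⟹ 6 + (-4)q = (-1) + 5q ⟹ q = 7/9.

p = 5/7, q = 7/9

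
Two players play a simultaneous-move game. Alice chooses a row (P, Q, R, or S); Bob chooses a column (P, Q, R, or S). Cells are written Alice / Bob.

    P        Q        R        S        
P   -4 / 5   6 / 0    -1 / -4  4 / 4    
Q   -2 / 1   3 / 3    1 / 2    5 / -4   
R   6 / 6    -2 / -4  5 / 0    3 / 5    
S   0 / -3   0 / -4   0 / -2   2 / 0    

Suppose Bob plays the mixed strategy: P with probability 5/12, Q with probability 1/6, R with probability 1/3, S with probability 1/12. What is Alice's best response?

R

Alice's best reply maximizes expected payoff against the mix.
P: (5/12)·(-4) + (1/6)·6 + (1/3)·(-1) + (1/12)·4 = -2/3
Q: (5/12)·(-2) + (1/6)·3 + (1/3)·1 + (1/12)·5 = 5/12
R: (5/12)·6 + (1/6)·(-2) + (1/3)·5 + (1/12)·3 = 49/12
S: (5/12)·0 + (1/6)·0 + (1/3)·0 + (1/12)·2 = 1/6
Highest expected payoff is 49/12, from R.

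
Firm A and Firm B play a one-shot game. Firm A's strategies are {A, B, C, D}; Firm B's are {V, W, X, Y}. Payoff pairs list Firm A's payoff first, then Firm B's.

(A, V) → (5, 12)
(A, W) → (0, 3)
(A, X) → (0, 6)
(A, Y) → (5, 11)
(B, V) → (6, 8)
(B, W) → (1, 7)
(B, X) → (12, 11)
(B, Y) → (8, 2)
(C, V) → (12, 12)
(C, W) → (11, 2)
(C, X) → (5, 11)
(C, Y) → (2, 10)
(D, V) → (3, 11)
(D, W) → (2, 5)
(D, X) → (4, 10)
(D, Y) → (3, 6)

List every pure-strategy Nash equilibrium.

(B, X) and (C, V)

Find each player's best response to every opponent strategy; NE are the intersections.
Firm A's best responses — vs V: C (payoff 12); vs W: C (payoff 11); vs X: B (payoff 12); vs Y: B (payoff 8).
Firm B's best responses — vs A: V (payoff 12); vs B: X (payoff 11); vs C: V (payoff 12); vs D: V (payoff 11).
Mutual best responses occur at (B, X) and (C, V); at each, neither player gains by switching.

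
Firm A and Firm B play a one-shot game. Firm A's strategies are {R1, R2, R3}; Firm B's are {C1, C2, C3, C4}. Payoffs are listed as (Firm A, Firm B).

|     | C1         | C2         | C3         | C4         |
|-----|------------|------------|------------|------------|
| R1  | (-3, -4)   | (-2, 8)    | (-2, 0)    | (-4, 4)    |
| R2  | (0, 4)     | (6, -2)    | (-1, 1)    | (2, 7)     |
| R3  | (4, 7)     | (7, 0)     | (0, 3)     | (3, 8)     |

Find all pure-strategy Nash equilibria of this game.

Find each player's best response to every opponent strategy; NE are the intersections.
Firm A's best responses — vs C1: R3 (payoff 4); vs C2: R3 (payoff 7); vs C3: R3 (payoff 0); vs C4: R3 (payoff 3).
Firm B's best responses — vs R1: C2 (payoff 8); vs R2: C4 (payoff 7); vs R3: C4 (payoff 8).
The only mutual best response is (R3, C4); neither player gains by switching there.

(R3, C4)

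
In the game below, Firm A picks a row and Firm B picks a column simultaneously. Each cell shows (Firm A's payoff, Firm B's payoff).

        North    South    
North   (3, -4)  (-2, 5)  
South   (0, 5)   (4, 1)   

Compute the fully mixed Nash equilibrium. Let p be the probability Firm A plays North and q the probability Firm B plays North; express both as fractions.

In a mixed NE each player is indifferent between their pure strategies, so the opponent's mix sets the indifference.
Firm B indifferent between North and South: p·(-4) + (1−p)·5 = p·5 + (1−p)·1 ⟹ 5 + (-9)p = 1 + 4p ⟹ p = 4/13.
Firm A indifferent between North and South: q·3 + (1−q)·(-2) = q·0 + (1−q)·4 ⟹ (-2) + 5q = 4 + (-4)q ⟹ q = 2/3.

p = 4/13, q = 2/3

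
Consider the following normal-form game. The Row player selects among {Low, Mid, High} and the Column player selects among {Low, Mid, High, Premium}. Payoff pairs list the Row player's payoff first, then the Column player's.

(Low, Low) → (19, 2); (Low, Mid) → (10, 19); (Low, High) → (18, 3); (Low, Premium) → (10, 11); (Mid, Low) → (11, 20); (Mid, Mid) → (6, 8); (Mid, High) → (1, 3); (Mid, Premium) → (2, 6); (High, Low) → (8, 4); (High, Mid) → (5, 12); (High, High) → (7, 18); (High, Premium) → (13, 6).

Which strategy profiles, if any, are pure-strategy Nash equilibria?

(Low, Mid)

Check mutual best responses: a cell is a NE iff neither player can gain by unilaterally deviating.
The Row player's best responses — vs Low: Low (payoff 19); vs Mid: Low (payoff 10); vs High: Low (payoff 18); vs Premium: High (payoff 13).
The Column player's best responses — vs Low: Mid (payoff 19); vs Mid: Low (payoff 20); vs High: High (payoff 18).
The only mutual best response is (Low, Mid); neither player gains by switching there.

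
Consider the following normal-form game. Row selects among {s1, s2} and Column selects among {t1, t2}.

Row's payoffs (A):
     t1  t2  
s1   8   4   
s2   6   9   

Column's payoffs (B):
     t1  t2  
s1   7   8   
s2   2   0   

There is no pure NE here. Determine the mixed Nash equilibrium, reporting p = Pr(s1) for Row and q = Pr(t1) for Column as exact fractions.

p = 2/3, q = 5/7

In a mixed NE each player is indifferent between their pure strategies, so the opponent's mix sets the indifference.
Column indifferent between t1 and t2: p·7 + (1−p)·2 = p·8 + (1−p)·0 ⟹ 2 + 5p = 0 + 8p ⟹ p = 2/3.
Row indifferent between s1 and s2: q·8 + (1−q)·4 = q·6 + (1−q)·9 ⟹ 4 + 4q = 9 + (-3)q ⟹ q = 5/7.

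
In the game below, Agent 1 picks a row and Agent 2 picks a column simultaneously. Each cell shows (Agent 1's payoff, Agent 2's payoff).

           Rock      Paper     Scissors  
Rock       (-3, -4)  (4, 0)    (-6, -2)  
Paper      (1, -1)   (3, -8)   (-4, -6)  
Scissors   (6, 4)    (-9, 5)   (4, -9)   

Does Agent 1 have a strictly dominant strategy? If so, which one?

Check whether one of Agent 1's strategies beats all alternatives regardless of what the opponent does.
Rock is not dominant: against Rock, Paper gives 1 > -3.
Paper is not dominant: against Rock, Scissors gives 6 > 1.
Scissors is not dominant: against Paper, Rock gives 4 > -9.
No single strategy is best against every opponent action.

No strictly dominant strategy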